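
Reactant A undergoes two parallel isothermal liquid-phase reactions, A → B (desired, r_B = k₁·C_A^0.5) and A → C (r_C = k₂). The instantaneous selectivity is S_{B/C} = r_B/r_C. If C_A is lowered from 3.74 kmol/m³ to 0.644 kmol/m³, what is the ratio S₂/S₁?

S_{B/C} = (k₁/k₂)·C_A^0.5, so S₂/S₁ = (C_{A,2}/C_{A,1})^0.5.
= (0.644/3.74)^0.5 = (0.1722)^0.5 = 0.415.

0.415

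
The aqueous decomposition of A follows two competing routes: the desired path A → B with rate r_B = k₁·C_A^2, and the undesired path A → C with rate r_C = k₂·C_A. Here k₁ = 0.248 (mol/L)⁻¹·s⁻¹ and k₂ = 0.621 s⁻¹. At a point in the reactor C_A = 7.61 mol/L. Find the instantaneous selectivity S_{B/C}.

3.04

S_{B/C} = r_B/r_C = (k₁·C_A^2)/(k₂·C_A) = (k₁/k₂)·C_A.
= (0.248×7.610^2) / (0.621×7.610) = 14.36/4.726 = 3.04.
Since the desired path is higher order in A, keeping C_A high (PFR or concentrated feed) favours B.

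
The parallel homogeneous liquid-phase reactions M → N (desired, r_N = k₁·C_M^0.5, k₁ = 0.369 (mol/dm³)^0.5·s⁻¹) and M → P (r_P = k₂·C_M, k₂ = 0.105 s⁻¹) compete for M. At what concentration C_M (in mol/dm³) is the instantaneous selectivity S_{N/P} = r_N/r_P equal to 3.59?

S_{N/P} = (k₁/k₂)·C_M^-0.5 ⇒ C_M = (S·k₂/k₁)^(-2).
= (3.59×0.105/0.369)^(-2) = (1.022)^(-2) = 0.958 mol/dm³.

0.958 mol/dm³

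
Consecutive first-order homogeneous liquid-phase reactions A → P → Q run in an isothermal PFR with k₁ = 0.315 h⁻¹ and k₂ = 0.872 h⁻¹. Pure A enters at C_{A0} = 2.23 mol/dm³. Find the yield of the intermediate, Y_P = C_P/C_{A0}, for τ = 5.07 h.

Solving the coupled first-order balances gives C_P(τ) = [k₁/(k₂−k₁)]·C_{A0}·(e^(−k₁τ) − e^(−k₂τ)).
e^(−k₁τ) = e^(−0.315×5.07) = e^(−1.597) = 0.2025; e^(−k₂τ) = e^(−4.421) = 0.01202.
C_P = 0.315×2.23/(0.872−0.315) × (0.2025−0.01202) = 1.261×0.1905 = 0.2402 mol/dm³.
Y_P = C_P/C_{A0} = 0.2402/2.23 = 0.108.

0.108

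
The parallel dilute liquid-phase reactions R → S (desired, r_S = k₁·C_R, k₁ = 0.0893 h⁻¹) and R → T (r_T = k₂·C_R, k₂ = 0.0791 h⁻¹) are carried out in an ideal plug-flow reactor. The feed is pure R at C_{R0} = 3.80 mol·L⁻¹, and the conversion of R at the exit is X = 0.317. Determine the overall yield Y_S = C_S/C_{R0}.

0.168

C_R = C_{R0}(1−X) = 2.595 mol·L⁻¹.
Both paths are first order in R, so the instantaneous fraction to S is constant: dC_S/d(−C_R) = k₁/(k₁+k₂) = 0.5303.
C_S = 0.5303·(C_{R0}−C_R) = 0.5303×1.205 = 0.639 mol·L⁻¹.
Y_S = C_S/C_{R0} = 0.6388/3.80 = 0.168.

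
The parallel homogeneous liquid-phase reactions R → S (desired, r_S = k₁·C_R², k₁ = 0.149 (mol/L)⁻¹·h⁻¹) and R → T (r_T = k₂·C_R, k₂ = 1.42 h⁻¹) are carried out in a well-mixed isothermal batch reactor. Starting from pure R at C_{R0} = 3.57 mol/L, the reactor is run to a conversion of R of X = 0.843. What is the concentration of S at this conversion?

C_R = C_{R0}(1−X) = 0.5605 mol/L.
Along a PFR/batch, dC_T/dC_R = −r_T/(r_S+r_T) = −k₂/(k₂+k₁·C_R).
Integrating from C_{R0} to C_R: C_T = (1.42/0.149)·ln[(1.42+0.149·3.57)/(1.42+0.149·0.560)] = 9.530·ln(1.952/1.504) = 2.488 mol/L.
Then C_S = (C_{R0}−C_R) − C_T = 3.010 − 2.488 = 0.5220 mol/L.

0.522 mol/L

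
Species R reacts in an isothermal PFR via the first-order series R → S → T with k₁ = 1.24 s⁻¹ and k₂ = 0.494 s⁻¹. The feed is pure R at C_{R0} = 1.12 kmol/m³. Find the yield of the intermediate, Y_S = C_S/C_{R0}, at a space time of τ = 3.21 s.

For first-order series with pure R initially, C_S(τ) = k₁C_{R0}/(k₂−k₁)·(e^(−k₁τ) − e^(−k₂τ)).
e^(−k₁τ) = e^(−1.24×3.21) = e^(−3.980) = 0.01868; e^(−k₂τ) = e^(−1.586) = 0.2048.
C_S = 1.24×1.12/(0.494−1.24) × (0.01868−0.2048) = (-1.862)×(-0.1861) = 0.3465 kmol/m³.
Y_S = C_S/C_{R0} = 0.3465/1.12 = 0.309.

0.309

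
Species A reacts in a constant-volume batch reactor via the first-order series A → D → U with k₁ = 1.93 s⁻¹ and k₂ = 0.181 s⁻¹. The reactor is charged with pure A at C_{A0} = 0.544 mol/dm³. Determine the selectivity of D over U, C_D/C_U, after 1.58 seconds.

The intermediate concentration in a first-order A→B→C sequence is C_D = k₁C_{A0}(e^(−k₁t) − e^(−k₂t))/(k₂−k₁).
e^(−k₁t) = e^(−1.93×1.58) = e^(−3.049) = 0.04739; e^(−k₂t) = e^(−0.2860) = 0.7513.
C_D = 1.93×0.544/(0.181−1.93) × (0.04739−0.7513) = (-0.6003)×(-0.7039) = 0.4225 mol/dm³.
C_A = C_{A0}e^(−k₁t) = 0.02578 mol/dm³, so C_U = C_{A0}−C_A−C_D = 0.09568 mol/dm³; C_D/C_U = 4.42.

4.42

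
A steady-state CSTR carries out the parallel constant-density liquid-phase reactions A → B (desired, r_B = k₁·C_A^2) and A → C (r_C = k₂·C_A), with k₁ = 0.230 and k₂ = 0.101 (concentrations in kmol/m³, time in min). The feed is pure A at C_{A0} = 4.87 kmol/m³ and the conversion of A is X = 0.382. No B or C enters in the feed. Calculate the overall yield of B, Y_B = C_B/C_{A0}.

Exit C_A = C_{A0}(1−X) = 4.87×0.618 = 3.010 kmol/m³.
A CSTR operates uniformly at the exit composition, giving r_B = 2.083 and r_C = 0.3040 (each k·C_A^n at C_A = 3.010).
Fraction of consumed A going to B: r_B/(r_B+r_C) = 0.8727.
C_B = 0.8727·C_{A0}·X = 0.8727×4.87×0.382 = 1.62 kmol/m³; Y_B = C_B/C_{A0} = 0.333.

0.333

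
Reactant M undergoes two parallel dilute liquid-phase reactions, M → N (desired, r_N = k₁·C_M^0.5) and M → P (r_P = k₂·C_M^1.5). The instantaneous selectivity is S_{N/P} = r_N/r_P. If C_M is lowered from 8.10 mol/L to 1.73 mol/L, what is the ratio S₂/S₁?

4.68

S_{N/P} = (k₁/k₂)·C_M⁻¹, so S₂/S₁ = (C_{M,2}/C_{M,1})⁻¹.
= 8.10/1.73 = 4.68.
Selectivity toward N rises as C_M falls — low-concentration operation is favoured.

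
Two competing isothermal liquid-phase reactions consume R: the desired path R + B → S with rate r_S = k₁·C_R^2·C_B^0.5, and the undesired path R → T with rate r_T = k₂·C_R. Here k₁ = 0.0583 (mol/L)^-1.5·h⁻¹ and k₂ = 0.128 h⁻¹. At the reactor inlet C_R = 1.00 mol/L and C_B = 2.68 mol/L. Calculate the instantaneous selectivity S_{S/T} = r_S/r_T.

S_{S/T} = r_S/r_T = (k₁·C_R^2·C_B^0.5)/(k₂·C_R) = (k₁/k₂)·C_R·C_B^0.5.
= (0.0583×1.000^2×2.680^0.5) / (0.128×1.000) = 0.09544/0.1280 = 0.746.
Since the desired path is higher order in R, keeping C_R high (PFR or concentrated feed) favours S.

0.746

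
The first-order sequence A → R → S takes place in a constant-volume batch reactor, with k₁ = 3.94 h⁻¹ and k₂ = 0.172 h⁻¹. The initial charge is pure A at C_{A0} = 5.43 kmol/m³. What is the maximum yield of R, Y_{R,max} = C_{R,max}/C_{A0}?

For a first-order series the maximum intermediate yield is C_{R,max}/C_{A0} = (k₁/k₂)^[k₂/(k₂−k₁)].
= (3.94/0.172)^(0.172/(0.172−3.94)) = (22.91)^(-0.04565) = 0.8668.

0.867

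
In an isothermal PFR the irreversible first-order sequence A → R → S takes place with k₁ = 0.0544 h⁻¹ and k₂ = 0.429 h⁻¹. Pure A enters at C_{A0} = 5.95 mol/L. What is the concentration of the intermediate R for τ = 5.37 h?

0.559 mol/L

For first-order series with pure A initially, C_R(τ) = k₁C_{A0}/(k₂−k₁)·(e^(−k₁τ) − e^(−k₂τ)).
e^(−k₁τ) = e^(−0.0544×5.37) = e^(−0.2921) = 0.7467; e^(−k₂τ) = e^(−2.304) = 0.09989.
C_R = 0.0544×5.95/(0.429−0.0544) × (0.7467−0.09989) = 0.8641×0.6468 = 0.5589 mol/L.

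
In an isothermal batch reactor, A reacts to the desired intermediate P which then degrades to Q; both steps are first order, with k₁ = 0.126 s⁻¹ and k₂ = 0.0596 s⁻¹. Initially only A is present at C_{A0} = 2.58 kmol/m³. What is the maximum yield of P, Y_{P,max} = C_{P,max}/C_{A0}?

At the optimum, C_{P,max}/C_{A0} = (k₁/k₂)^[k₂/(k₂−k₁)].
= (0.126/0.0596)^(0.0596/(0.0596−0.126)) = (2.114)^(-0.8976) = 0.5107.

0.511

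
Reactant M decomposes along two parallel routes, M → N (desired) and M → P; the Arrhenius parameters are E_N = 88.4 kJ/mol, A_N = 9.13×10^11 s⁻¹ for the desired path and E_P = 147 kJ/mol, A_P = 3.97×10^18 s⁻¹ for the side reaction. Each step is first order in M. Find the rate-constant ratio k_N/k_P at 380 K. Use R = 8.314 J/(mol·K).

26.1

k_N/k_P = (A_N/A_P)·exp[−(E_N−E_P)/(RT)] = (A_N/A_P)·exp[(E_P−E_N)/(RT)].
(E_P−E_N)/(RT) = (147−88.4)×10³/(8.314×380) = 58600/3159 = 18.55.
k_N/k_P = (9.13×10^11/3.97×10^18)·exp(18.55) = 2.300×10^-7 × 1.136×10^8 = 26.1.
Since E_N < E_P, lowering the temperature improves selectivity toward N.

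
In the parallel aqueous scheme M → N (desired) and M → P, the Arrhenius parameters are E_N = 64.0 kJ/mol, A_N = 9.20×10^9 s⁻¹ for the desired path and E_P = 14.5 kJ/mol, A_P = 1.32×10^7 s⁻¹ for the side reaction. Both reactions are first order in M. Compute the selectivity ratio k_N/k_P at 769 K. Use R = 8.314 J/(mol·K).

0.303

With equal orders, S_{N/P} = k_N/k_P = (A_N/A_P)·exp[(E_P−E_N)/(RT)].
(E_P−E_N)/(RT) = (14.5−64.0)×10³/(8.314×769) = -49500/6393 = -7.742.
k_N/k_P = (9.20×10^9/1.32×10^7)·exp(-7.742) = 697.0 × 4.341×10^-4 = 0.303.
Since E_N > E_P, raising the temperature improves selectivity toward N.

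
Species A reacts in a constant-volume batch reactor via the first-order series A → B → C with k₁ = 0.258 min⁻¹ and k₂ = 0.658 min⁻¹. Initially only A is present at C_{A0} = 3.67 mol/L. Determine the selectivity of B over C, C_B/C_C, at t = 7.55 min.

0.114

Solving the coupled first-order balances gives C_B(t) = [k₁/(k₂−k₁)]·C_{A0}·(e^(−k₁t) − e^(−k₂t)).
e^(−k₁t) = e^(−0.258×7.55) = e^(−1.948) = 0.1426; e^(−k₂t) = e^(−4.968) = 0.006958.
C_B = 0.258×3.67/(0.658−0.258) × (0.1426−0.006958) = 2.367×0.1356 = 0.3210 mol/L.
C_A = C_{A0}e^(−k₁t) = 0.5232 mol/L, so C_C = C_{A0}−C_A−C_B = 2.826 mol/L; C_B/C_C = 0.114.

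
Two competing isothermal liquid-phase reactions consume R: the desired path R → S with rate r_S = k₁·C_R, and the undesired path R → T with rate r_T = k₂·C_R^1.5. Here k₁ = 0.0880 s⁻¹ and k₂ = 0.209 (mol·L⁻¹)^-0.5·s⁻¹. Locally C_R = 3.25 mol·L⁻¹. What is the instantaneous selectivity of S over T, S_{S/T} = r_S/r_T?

S_{S/T} = r_S/r_T = (k₁·C_R)/(k₂·C_R^1.5) = (k₁/k₂)·C_R^-0.5.
= (0.0880×3.250) / (0.209×3.250^1.5) = 0.2860/1.225 = 0.234.

0.234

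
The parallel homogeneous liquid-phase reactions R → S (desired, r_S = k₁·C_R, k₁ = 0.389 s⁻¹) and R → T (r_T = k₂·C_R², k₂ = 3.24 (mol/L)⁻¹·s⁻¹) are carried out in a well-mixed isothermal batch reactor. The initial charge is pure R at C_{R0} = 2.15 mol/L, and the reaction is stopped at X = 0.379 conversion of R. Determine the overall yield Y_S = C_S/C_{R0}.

C_R = C_{R0}(1−X) = 1.335 mol/L.
Along a PFR/batch, dC_S/dC_R = −r_S/(r_S+r_T) = −k₁/(k₁+k₂·C_R).
Integrating from C_{R0} to C_R: C_S = (0.389/3.24)·ln[(0.389+3.24·2.15)/(0.389+3.24·1.34)] = 0.1201·ln(7.355/4.715) = 0.05339 mol/L.
Y_S = C_S/C_{R0} = 0.05339/2.15 = 0.0248.

0.0248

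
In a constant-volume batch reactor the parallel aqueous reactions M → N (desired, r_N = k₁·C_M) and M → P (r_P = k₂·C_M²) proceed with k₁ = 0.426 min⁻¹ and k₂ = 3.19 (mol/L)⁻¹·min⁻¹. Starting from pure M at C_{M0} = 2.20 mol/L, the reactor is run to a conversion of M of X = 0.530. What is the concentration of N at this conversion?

0.0925 mol/L

C_M = C_{M0}(1−X) = 1.034 mol/L.
Along a PFR/batch, dC_N/dC_M = −r_N/(r_N+r_P) = −k₁/(k₁+k₂·C_M).
Integrating from C_{M0} to C_M: C_N = (0.426/3.19)·ln[(0.426+3.19·2.20)/(0.426+3.19·1.03)] = 0.1335·ln(7.444/3.724) = 0.09248 mol/L.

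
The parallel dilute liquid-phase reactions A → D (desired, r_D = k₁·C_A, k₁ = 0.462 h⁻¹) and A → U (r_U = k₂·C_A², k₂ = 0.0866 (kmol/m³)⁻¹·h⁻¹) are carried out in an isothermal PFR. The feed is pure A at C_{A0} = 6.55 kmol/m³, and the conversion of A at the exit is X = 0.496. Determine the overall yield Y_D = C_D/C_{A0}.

C_A = C_{A0}(1−X) = 3.301 kmol/m³.
Along a PFR/batch, dC_D/dC_A = −r_D/(r_D+r_U) = −k₁/(k₁+k₂·C_A).
Integrating from C_{A0} to C_A: C_D = (0.462/0.0866)·ln[(0.462+0.0866·6.55)/(0.462+0.0866·3.30)] = 5.335·ln(1.029/0.7479) = 1.704 kmol/m³.
Y_D = C_D/C_{A0} = 1.704/6.55 = 0.260.

0.260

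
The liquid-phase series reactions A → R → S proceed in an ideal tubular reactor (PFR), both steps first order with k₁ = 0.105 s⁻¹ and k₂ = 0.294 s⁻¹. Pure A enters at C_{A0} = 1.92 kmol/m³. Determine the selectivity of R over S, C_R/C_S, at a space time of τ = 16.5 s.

The intermediate concentration in a first-order A→B→C sequence is C_R = k₁C_{A0}(e^(−k₁τ) − e^(−k₂τ))/(k₂−k₁).
e^(−k₁τ) = e^(−0.105×16.5) = e^(−1.732) = 0.1768; e^(−k₂τ) = e^(−4.851) = 0.007821.
C_R = 0.105×1.92/(0.294−0.105) × (0.1768−0.007821) = 1.067×0.1690 = 0.1803 kmol/m³.
C_A = C_{A0}e^(−k₁τ) = 0.3395 kmol/m³, so C_S = C_{A0}−C_A−C_R = 1.400 kmol/m³; C_R/C_S = 0.129.

0.129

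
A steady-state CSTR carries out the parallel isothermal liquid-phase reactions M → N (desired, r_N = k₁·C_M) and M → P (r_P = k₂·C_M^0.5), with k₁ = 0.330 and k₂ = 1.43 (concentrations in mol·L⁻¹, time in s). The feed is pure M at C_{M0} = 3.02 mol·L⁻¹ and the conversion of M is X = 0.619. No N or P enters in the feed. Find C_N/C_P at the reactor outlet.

Exit C_M = C_{M0}(1−X) = 3.02×0.381 = 1.151 mol·L⁻¹.
In a CSTR the entire volume is at exit conditions, so r_N = 0.330×1.151 = 0.3797 and r_P = 1.43×1.151^0.5 = 1.534.
Overall selectivity = C_N/C_P = r_Nτ/(r_Pτ) = r_N/r_P = 0.248.

0.248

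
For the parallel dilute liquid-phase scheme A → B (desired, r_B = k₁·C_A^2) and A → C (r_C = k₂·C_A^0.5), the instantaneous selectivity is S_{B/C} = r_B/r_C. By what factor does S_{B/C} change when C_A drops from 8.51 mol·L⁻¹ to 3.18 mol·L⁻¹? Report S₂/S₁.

S_{B/C} = (k₁/k₂)·C_A^1.5, so S₂/S₁ = (C_{A,2}/C_{A,1})^1.5.
= (3.18/8.51)^1.5 = (0.3737)^1.5 = 0.228.

0.228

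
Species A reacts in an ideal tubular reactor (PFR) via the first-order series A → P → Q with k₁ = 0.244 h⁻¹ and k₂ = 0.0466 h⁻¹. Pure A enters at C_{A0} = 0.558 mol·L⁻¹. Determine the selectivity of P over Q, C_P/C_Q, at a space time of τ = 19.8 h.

The intermediate concentration in a first-order A→B→C sequence is C_P = k₁C_{A0}(e^(−k₁τ) − e^(−k₂τ))/(k₂−k₁).
e^(−k₁τ) = e^(−0.244×19.8) = e^(−4.831) = 0.007977; e^(−k₂τ) = e^(−0.9227) = 0.3975.
C_P = 0.244×0.558/(0.0466−0.244) × (0.007977−0.3975) = (-0.6897)×(-0.3895) = 0.2686 mol·L⁻¹.
C_A = C_{A0}e^(−k₁τ) = 0.004451 mol·L⁻¹, so C_Q = C_{A0}−C_A−C_P = 0.2849 mol·L⁻¹; C_P/C_Q = 0.943.

0.943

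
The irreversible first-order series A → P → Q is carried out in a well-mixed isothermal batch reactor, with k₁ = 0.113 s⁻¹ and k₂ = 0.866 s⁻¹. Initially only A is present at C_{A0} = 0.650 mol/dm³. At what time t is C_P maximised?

2.70 s

The intermediate peaks when r₁ = r₂, i.e. k₁e^(−k₁t) = k₂e^(−k₂t), giving t_opt = ln(k₂/k₁)/(k₂−k₁).
= ln(0.866/0.113)/(0.866−0.113) = ln(7.664)/0.7530 = 2.036/0.7530 = 2.70 s.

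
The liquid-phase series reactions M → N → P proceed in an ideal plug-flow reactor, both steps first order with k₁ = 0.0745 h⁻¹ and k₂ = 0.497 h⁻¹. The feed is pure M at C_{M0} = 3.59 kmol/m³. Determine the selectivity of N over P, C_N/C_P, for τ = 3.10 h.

0.982

Solving the coupled first-order balances gives C_N(τ) = [k₁/(k₂−k₁)]·C_{M0}·(e^(−k₁τ) − e^(−k₂τ)).
e^(−k₁τ) = e^(−0.0745×3.10) = e^(−0.2309) = 0.7938; e^(−k₂τ) = e^(−1.541) = 0.2142.
C_N = 0.0745×3.59/(0.497−0.0745) × (0.7938−0.2142) = 0.6330×0.5795 = 0.3669 kmol/m³.
C_M = C_{M0}e^(−k₁τ) = 2.850 kmol/m³, so C_P = C_{M0}−C_M−C_N = 0.3735 kmol/m³; C_N/C_P = 0.982.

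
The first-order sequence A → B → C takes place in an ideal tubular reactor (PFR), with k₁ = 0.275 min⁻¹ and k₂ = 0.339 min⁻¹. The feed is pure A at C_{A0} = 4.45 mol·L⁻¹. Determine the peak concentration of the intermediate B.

At the optimum, C_{B,max}/C_{A0} = (k₁/k₂)^[k₂/(k₂−k₁)].
= (0.275/0.339)^(0.339/(0.339−0.275)) = (0.8112)^(5.297) = 0.3301.
C_{B,max} = 0.3301×4.45 = 1.47 mol·L⁻¹.

1.47 mol·L⁻¹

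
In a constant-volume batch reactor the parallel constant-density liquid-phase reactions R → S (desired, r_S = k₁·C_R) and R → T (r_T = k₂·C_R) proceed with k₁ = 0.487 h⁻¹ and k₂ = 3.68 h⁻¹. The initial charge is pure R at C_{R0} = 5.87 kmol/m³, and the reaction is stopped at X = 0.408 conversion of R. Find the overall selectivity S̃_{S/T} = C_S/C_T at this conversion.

C_R = C_{R0}(1−X) = 3.475 kmol/m³.
Both paths are first order in R, so the instantaneous fraction to S is constant: dC_S/d(−C_R) = k₁/(k₁+k₂) = 0.1169.
C_S = 0.1169·(C_{R0}−C_R) = 0.1169×2.395 = 0.280 kmol/m³.
C_T = (C_{R0}−C_R)−C_S = 2.115 kmol/m³; S̃_{S/T} = 0.2799/2.115 = 0.132.

0.132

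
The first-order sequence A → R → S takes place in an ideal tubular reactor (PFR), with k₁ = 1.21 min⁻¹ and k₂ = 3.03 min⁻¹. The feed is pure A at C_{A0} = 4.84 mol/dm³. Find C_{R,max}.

1.05 mol/dm³

Evaluating C_R at τ_opt = ln(k₂/k₁)/(k₂−k₁) gives C_{R,max}/C_{A0} = (k₁/k₂)^[k₂/(k₂−k₁)].
= (1.21/3.03)^(3.03/(3.03−1.21)) = (0.3993)^(1.665) = 0.2169.
C_{R,max} = 0.2169×4.84 = 1.05 mol/dm³.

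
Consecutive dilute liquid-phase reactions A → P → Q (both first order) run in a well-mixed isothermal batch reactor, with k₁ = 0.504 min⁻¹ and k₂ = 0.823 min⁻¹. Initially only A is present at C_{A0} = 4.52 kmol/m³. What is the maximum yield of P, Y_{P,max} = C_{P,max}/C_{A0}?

0.282

For a first-order series the maximum intermediate yield is C_{P,max}/C_{A0} = (k₁/k₂)^[k₂/(k₂−k₁)].
= (0.504/0.823)^(0.823/(0.823−0.504)) = (0.6124)^(2.580) = 0.2822.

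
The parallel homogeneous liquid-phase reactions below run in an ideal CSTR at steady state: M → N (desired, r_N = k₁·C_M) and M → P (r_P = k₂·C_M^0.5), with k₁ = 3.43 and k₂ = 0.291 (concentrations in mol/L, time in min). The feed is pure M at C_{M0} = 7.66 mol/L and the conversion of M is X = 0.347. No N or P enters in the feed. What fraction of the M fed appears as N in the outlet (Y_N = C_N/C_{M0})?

0.334

Exit C_M = C_{M0}(1−X) = 7.66×0.653 = 5.002 mol/L.
Rates in a CSTR are evaluated at the outlet concentration: r_N = 3.43×5.002 = 17.16, r_P = 0.291×5.002^0.5 = 0.6508.
Fraction of consumed M going to N: r_N/(r_N+r_P) = 0.9635.
C_N = 0.9635·C_{M0}·X = 0.9635×7.66×0.347 = 2.56 mol/L; Y_N = C_N/C_{M0} = 0.334.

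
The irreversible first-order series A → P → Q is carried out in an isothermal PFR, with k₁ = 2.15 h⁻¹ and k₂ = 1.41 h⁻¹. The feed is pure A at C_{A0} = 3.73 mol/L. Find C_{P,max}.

1.67 mol/L

At the optimum, C_{P,max}/C_{A0} = (k₁/k₂)^[k₂/(k₂−k₁)].
= (2.15/1.41)^(1.41/(1.41−2.15)) = (1.525)^(-1.905) = 0.4476.
C_{P,max} = 0.4476×3.73 = 1.67 mol/L.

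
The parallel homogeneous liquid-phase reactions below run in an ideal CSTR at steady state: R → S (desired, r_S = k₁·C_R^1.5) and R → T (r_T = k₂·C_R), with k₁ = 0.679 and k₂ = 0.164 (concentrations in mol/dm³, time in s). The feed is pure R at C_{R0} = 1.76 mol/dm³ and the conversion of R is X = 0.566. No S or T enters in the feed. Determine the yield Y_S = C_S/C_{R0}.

0.443

Exit C_R = C_{R0}(1−X) = 1.76×0.434 = 0.7638 mol/dm³.
A CSTR operates uniformly at the exit composition, giving r_S = 0.4533 and r_T = 0.1253 (each k·C_R^n at C_R = 0.7638).
Fraction of consumed R going to S: r_S/(r_S+r_T) = 0.7835.
C_S = 0.7835·C_{R0}·X = 0.7835×1.76×0.566 = 0.780 mol/dm³; Y_S = C_S/C_{R0} = 0.443.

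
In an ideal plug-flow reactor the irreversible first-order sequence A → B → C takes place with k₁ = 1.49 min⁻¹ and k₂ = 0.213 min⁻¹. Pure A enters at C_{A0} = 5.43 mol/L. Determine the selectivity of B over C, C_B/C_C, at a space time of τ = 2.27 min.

2.38

Solving the coupled first-order balances gives C_B(τ) = [k₁/(k₂−k₁)]·C_{A0}·(e^(−k₁τ) − e^(−k₂τ)).
e^(−k₁τ) = e^(−1.49×2.27) = e^(−3.382) = 0.03397; e^(−k₂τ) = e^(−0.4835) = 0.6166.
C_B = 1.49×5.43/(0.213−1.49) × (0.03397−0.6166) = (-6.336)×(-0.5826) = 3.691 mol/L.
C_A = C_{A0}e^(−k₁τ) = 0.1845 mol/L, so C_C = C_{A0}−C_A−C_B = 1.554 mol/L; C_B/C_C = 2.38.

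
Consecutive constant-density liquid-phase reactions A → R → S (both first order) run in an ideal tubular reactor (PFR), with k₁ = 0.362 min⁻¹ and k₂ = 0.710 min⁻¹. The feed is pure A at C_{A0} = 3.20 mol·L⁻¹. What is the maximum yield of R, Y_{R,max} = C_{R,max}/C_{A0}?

At the optimum, C_{R,max}/C_{A0} = (k₁/k₂)^[k₂/(k₂−k₁)].
= (0.362/0.710)^(0.710/(0.710−0.362)) = (0.5099)^(2.040) = 0.2530.

0.253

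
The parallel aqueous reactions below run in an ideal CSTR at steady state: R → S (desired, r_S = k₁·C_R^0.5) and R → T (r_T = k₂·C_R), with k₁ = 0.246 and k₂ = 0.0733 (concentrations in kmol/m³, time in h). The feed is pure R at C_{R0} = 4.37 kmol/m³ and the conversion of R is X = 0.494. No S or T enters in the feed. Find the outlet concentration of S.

Exit C_R = C_{R0}(1−X) = 4.37×0.506 = 2.211 kmol/m³.
A CSTR operates uniformly at the exit composition, giving r_S = 0.3658 and r_T = 0.1621 (each k·C_R^n at C_R = 2.211).
Fraction of consumed R going to S: r_S/(r_S+r_T) = 0.6930.
C_S = 0.6930·C_{R0}·X = 0.6930×4.37×0.494 = 1.50 kmol/m³.

1.50 kmol/m³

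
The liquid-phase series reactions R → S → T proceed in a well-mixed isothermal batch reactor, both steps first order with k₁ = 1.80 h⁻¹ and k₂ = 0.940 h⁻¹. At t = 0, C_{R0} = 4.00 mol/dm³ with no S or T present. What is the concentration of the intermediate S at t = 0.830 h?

For first-order series with pure R initially, C_S(t) = k₁C_{R0}/(k₂−k₁)·(e^(−k₁t) − e^(−k₂t)).
e^(−k₁t) = e^(−1.80×0.830) = e^(−1.494) = 0.2245; e^(−k₂t) = e^(−0.7802) = 0.4583.
C_S = 1.80×4.00/(0.940−1.80) × (0.2245−0.4583) = (-8.372)×(-0.2338) = 1.958 mol/dm³.

1.96 mol/dm³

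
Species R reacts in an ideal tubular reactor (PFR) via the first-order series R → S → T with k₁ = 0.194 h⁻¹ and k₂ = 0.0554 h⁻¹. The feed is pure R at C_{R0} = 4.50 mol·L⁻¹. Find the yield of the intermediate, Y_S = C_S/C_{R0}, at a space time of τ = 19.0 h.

0.453

For first-order series with pure R initially, C_S(τ) = k₁C_{R0}/(k₂−k₁)·(e^(−k₁τ) − e^(−k₂τ)).
e^(−k₁τ) = e^(−0.194×19.0) = e^(−3.686) = 0.02507; e^(−k₂τ) = e^(−1.053) = 0.3490.
C_S = 0.194×4.50/(0.0554−0.194) × (0.02507−0.3490) = (-6.299)×(-0.3240) = 2.041 mol·L⁻¹.
Y_S = C_S/C_{R0} = 2.041/4.50 = 0.453.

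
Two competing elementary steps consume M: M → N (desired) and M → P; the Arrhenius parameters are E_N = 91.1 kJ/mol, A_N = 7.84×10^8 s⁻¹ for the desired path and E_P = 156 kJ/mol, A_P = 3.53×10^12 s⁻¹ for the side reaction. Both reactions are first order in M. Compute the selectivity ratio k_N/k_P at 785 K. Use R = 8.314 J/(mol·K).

With equal orders, S_{N/P} = k_N/k_P = (A_N/A_P)·exp[(E_P−E_N)/(RT)].
(E_P−E_N)/(RT) = (156−91.1)×10³/(8.314×785) = 64900/6526 = 9.944.
k_N/k_P = (7.84×10^8/3.53×10^12)·exp(9.944) = 2.221×10^-4 × 20829 = 4.63.

4.63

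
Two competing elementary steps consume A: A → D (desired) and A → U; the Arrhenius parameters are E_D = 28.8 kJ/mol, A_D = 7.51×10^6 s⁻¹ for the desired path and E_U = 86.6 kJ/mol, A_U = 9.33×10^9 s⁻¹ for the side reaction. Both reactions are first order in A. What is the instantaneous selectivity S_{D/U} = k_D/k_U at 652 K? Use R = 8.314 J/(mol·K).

34.4

With equal orders, S_{D/U} = k_D/k_U = (A_D/A_U)·exp[(E_U−E_D)/(RT)].
(E_U−E_D)/(RT) = (86.6−28.8)×10³/(8.314×652) = 57800/5421 = 10.66.
k_D/k_U = (7.51×10^6/9.33×10^9)·exp(10.66) = 8.049×10^-4 × 42735 = 34.4.
Since E_D < E_U, lowering the temperature improves selectivity toward D.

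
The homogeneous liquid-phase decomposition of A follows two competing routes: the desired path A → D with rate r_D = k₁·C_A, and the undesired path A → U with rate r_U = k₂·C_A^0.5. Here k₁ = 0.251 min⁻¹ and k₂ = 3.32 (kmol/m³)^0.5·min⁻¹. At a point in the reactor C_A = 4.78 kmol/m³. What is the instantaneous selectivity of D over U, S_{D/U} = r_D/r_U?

S_{D/U} = r_D/r_U = (k₁·C_A)/(k₂·C_A^0.5) = (k₁/k₂)·C_A^0.5.
= (0.251×4.780) / (3.32×4.780^0.5) = 1.200/7.259 = 0.165.

0.165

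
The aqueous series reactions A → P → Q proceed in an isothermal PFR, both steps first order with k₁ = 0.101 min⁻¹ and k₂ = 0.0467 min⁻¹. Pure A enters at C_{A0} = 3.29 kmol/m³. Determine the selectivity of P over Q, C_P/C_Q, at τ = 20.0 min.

1.26

For first-order series with pure A initially, C_P(τ) = k₁C_{A0}/(k₂−k₁)·(e^(−k₁τ) − e^(−k₂τ)).
e^(−k₁τ) = e^(−0.101×20.0) = e^(−2.020) = 0.1327; e^(−k₂τ) = e^(−0.9340) = 0.3930.
C_P = 0.101×3.29/(0.0467−0.101) × (0.1327−0.3930) = (-6.120)×(-0.2603) = 1.593 kmol/m³.
C_A = C_{A0}e^(−k₁τ) = 0.4364 kmol/m³, so C_Q = C_{A0}−C_A−C_P = 1.261 kmol/m³; C_P/C_Q = 1.26.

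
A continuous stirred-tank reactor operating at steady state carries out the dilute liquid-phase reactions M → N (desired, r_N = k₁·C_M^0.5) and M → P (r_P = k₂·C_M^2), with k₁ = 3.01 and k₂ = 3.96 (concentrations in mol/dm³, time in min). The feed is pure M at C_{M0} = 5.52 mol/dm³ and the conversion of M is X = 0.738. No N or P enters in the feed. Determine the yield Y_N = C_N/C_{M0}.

Exit C_M = C_{M0}(1−X) = 5.52×0.262 = 1.446 mol/dm³.
A CSTR operates uniformly at the exit composition, giving r_N = 3.620 and r_P = 8.283 (each k·C_M^n at C_M = 1.446).
Fraction of consumed M going to N: r_N/(r_N+r_P) = 0.3041.
C_N = 0.3041·C_{M0}·X = 0.3041×5.52×0.738 = 1.24 mol/dm³; Y_N = C_N/C_{M0} = 0.224.

0.224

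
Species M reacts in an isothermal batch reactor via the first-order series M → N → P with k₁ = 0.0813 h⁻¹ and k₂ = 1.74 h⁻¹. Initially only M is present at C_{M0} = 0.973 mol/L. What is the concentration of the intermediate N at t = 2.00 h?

0.0391 mol/L

Solving the coupled first-order balances gives C_N(t) = [k₁/(k₂−k₁)]·C_{M0}·(e^(−k₁t) − e^(−k₂t)).
e^(−k₁t) = e^(−0.0813×2.00) = e^(−0.1626) = 0.8499; e^(−k₂t) = e^(−3.480) = 0.03081.
C_N = 0.0813×0.973/(1.74−0.0813) × (0.8499−0.03081) = 0.04769×0.8191 = 0.03906 mol/L.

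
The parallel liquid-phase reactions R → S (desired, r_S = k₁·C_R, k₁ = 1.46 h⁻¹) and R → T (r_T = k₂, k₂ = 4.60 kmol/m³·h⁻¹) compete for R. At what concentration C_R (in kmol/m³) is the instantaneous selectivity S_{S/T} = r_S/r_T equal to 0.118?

S_{S/T} = (k₁/k₂)·C_R ⇒ C_R = S·k₂/k₁.
= 0.118×4.60/1.46 = 0.372 kmol/m³.

0.372 kmol/m³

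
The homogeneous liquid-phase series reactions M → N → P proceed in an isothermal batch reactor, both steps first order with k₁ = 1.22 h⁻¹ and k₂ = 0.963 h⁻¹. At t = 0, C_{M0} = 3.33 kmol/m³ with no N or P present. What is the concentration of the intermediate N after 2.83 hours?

0.535 kmol/m³

Solving the coupled first-order balances gives C_N(t) = [k₁/(k₂−k₁)]·C_{M0}·(e^(−k₁t) − e^(−k₂t)).
e^(−k₁t) = e^(−1.22×2.83) = e^(−3.453) = 0.03166; e^(−k₂t) = e^(−2.725) = 0.06553.
C_N = 1.22×3.33/(0.963−1.22) × (0.03166−0.06553) = (-15.81)×(-0.03386) = 0.5353 kmol/m³.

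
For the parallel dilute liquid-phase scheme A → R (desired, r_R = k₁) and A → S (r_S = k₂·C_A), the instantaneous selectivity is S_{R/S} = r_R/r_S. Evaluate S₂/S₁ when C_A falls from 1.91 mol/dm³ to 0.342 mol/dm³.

5.58

S_{R/S} = (k₁/k₂)·C_A⁻¹, so S₂/S₁ = (C_{A,2}/C_{A,1})⁻¹.
= 1.91/0.342 = 5.58.
Selectivity toward R rises as C_A falls — low-concentration operation is favoured.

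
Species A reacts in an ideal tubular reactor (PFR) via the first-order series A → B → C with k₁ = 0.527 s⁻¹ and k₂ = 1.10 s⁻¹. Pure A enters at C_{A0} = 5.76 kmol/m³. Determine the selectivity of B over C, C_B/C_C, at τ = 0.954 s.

The intermediate concentration in a first-order A→B→C sequence is C_B = k₁C_{A0}(e^(−k₁τ) − e^(−k₂τ))/(k₂−k₁).
e^(−k₁τ) = e^(−0.527×0.954) = e^(−0.5028) = 0.6049; e^(−k₂τ) = e^(−1.049) = 0.3501.
C_B = 0.527×5.76/(1.10−0.527) × (0.6049−0.3501) = 5.298×0.2547 = 1.349 kmol/m³.
C_A = C_{A0}e^(−k₁τ) = 3.484 kmol/m³, so C_C = C_{A0}−C_A−C_B = 0.9266 kmol/m³; C_B/C_C = 1.46.

1.46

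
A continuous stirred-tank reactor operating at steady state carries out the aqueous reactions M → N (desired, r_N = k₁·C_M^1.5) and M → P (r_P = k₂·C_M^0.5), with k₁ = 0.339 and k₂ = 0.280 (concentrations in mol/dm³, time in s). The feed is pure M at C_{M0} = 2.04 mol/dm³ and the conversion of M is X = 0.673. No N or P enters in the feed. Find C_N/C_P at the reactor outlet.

Exit C_M = C_{M0}(1−X) = 2.04×0.327 = 0.6671 mol/dm³.
Rates in a CSTR are evaluated at the outlet concentration: r_N = 0.339×0.6671^1.5 = 0.1847, r_P = 0.280×0.6671^0.5 = 0.2287.
Overall selectivity = C_N/C_P = r_Nτ/(r_Pτ) = r_N/r_P = 0.808.

0.808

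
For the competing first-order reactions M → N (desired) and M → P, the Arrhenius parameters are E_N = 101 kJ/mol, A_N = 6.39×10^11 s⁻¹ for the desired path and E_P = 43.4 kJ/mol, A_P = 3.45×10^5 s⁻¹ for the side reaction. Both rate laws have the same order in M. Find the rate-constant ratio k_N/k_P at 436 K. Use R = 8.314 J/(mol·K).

0.233

Since both paths have the same order in M, the concentration cancels and S_{N/P} = k_N/k_P = (A_N/A_P)·exp[(E_P−E_N)/(RT)].
(E_P−E_N)/(RT) = (43.4−101)×10³/(8.314×436) = -57600/3625 = -15.89.
k_N/k_P = (6.39×10^11/3.45×10^5)·exp(-15.89) = 1.852×10^6 × 1.256×10^-7 = 0.233.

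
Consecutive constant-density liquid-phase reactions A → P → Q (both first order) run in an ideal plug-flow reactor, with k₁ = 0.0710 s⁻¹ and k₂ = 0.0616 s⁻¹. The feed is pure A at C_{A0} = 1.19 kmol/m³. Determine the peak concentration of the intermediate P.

0.469 kmol/m³

At the optimum, C_{P,max}/C_{A0} = (k₁/k₂)^[k₂/(k₂−k₁)].
= (0.0710/0.0616)^(0.0616/(0.0616−0.0710)) = (1.153)^(-6.553) = 0.3943.
C_{P,max} = 0.3943×1.19 = 0.469 kmol/m³.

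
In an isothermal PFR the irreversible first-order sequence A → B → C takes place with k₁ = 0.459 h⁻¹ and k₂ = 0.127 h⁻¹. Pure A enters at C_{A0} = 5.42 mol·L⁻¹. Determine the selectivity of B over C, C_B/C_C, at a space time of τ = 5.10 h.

1.88

For first-order series with pure A initially, C_B(τ) = k₁C_{A0}/(k₂−k₁)·(e^(−k₁τ) − e^(−k₂τ)).
e^(−k₁τ) = e^(−0.459×5.10) = e^(−2.341) = 0.09624; e^(−k₂τ) = e^(−0.6477) = 0.5232.
C_B = 0.459×5.42/(0.127−0.459) × (0.09624−0.5232) = (-7.493)×(-0.4270) = 3.200 mol·L⁻¹.
C_A = C_{A0}e^(−k₁τ) = 0.5216 mol·L⁻¹, so C_C = C_{A0}−C_A−C_B = 1.699 mol·L⁻¹; C_B/C_C = 1.88.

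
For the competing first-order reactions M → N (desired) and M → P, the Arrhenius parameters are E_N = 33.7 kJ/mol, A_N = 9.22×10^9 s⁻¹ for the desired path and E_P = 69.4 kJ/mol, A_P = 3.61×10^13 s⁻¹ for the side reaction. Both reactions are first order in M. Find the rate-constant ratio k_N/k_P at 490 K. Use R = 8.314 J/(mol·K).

k_N/k_P = (A_N/A_P)·exp[−(E_N−E_P)/(RT)] = (A_N/A_P)·exp[(E_P−E_N)/(RT)].
(E_P−E_N)/(RT) = (69.4−33.7)×10³/(8.314×490) = 35700/4074 = 8.763.
k_N/k_P = (9.22×10^9/3.61×10^13)·exp(8.763) = 2.554×10^-4 × 6394 = 1.63.

1.63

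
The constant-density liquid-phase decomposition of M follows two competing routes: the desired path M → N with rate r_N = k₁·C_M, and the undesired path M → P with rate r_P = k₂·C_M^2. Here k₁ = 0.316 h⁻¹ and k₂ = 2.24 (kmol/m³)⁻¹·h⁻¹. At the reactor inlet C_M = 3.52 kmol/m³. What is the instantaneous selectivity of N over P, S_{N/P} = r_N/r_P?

0.0401

S_{N/P} = r_N/r_P = (k₁·C_M)/(k₂·C_M^2) = (k₁/k₂)·C_M⁻¹.
= (0.316×3.520) / (2.24×3.520^2) = 1.112/27.75 = 0.0401.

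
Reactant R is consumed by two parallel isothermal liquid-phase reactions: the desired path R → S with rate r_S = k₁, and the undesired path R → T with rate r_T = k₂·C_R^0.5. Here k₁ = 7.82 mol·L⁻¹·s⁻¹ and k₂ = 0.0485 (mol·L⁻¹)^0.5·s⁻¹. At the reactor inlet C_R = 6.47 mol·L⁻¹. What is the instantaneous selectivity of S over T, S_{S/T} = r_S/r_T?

63.4

S_{S/T} = r_S/r_T = (k₁)/(k₂·C_R^0.5) = (k₁/k₂)·C_R^-0.5.
= (7.82) / (0.0485×6.470^0.5) = 7.820/0.1234 = 63.4.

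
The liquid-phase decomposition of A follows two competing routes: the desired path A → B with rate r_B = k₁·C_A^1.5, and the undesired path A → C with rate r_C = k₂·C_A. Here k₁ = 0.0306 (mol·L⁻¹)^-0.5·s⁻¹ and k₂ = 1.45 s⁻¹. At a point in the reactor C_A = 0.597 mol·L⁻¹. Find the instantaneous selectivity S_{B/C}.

S_{B/C} = r_B/r_C = (k₁·C_A^1.5)/(k₂·C_A) = (k₁/k₂)·C_A^0.5.
= (0.0306×0.5970^1.5) / (1.45×0.5970) = 0.01412/0.8656 = 0.0163.
Since the desired path is higher order in A, keeping C_A high (PFR or concentrated feed) favours B.

0.0163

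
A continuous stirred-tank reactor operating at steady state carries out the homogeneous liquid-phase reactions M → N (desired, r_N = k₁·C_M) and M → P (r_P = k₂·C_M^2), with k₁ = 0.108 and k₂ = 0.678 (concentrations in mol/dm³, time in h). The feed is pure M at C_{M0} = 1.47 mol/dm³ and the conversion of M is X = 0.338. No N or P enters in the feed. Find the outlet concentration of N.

Exit C_M = C_{M0}(1−X) = 1.47×0.662 = 0.9731 mol/dm³.
In a CSTR the entire volume is at exit conditions, so r_N = 0.108×0.9731 = 0.1051 and r_P = 0.678×0.9731^2 = 0.6421.
Fraction of consumed M going to N: r_N/(r_N+r_P) = 0.1407.
C_N = 0.1407·C_{M0}·X = 0.1407×1.47×0.338 = 0.0699 mol/dm³.

0.0699 mol/dm³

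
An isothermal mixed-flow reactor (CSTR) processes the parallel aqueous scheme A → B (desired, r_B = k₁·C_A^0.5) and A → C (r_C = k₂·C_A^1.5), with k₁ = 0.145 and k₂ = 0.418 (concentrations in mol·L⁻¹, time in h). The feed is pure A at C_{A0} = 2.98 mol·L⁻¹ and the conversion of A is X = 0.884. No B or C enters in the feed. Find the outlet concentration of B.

Exit C_A = C_{A0}(1−X) = 2.98×0.116 = 0.3457 mol·L⁻¹.
A CSTR operates uniformly at the exit composition, giving r_B = 0.08525 and r_C = 0.08495 (each k·C_A^n at C_A = 0.3457).
Fraction of consumed A going to B: r_B/(r_B+r_C) = 0.5009.
C_B = 0.5009·C_{A0}·X = 0.5009×2.98×0.884 = 1.32 mol·L⁻¹.

1.32 mol·L⁻¹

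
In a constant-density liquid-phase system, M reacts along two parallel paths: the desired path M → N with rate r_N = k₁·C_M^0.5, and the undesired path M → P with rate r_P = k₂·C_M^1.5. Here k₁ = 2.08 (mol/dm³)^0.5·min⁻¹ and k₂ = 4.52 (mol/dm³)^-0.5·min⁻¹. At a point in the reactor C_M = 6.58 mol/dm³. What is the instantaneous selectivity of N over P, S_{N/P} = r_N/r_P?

S_{N/P} = r_N/r_P = (k₁·C_M^0.5)/(k₂·C_M^1.5) = (k₁/k₂)·C_M⁻¹.
= (2.08×6.580^0.5) / (4.52×6.580^1.5) = 5.336/76.29 = 0.0699.

0.0699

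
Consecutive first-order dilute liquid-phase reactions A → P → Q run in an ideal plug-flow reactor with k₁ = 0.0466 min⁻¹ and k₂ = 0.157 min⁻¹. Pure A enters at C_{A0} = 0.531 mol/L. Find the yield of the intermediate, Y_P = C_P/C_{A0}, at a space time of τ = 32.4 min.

For first-order series with pure A initially, C_P(τ) = k₁C_{A0}/(k₂−k₁)·(e^(−k₁τ) − e^(−k₂τ)).
e^(−k₁τ) = e^(−0.0466×32.4) = e^(−1.510) = 0.2209; e^(−k₂τ) = e^(−5.087) = 0.006178.
C_P = 0.0466×0.531/(0.157−0.0466) × (0.2209−0.006178) = 0.2241×0.2148 = 0.04814 mol/L.
Y_P = C_P/C_{A0} = 0.04814/0.531 = 0.0907.

0.0907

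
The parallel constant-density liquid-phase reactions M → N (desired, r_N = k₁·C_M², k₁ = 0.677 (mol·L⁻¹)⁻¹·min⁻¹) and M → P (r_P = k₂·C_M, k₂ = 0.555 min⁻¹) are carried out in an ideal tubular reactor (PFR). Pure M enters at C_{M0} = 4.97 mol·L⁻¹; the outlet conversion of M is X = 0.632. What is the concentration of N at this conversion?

2.50 mol·L⁻¹

C_M = C_{M0}(1−X) = 1.829 mol·L⁻¹.
Along a PFR/batch, dC_P/dC_M = −r_P/(r_N+r_P) = −k₂/(k₂+k₁·C_M).
Integrating from C_{M0} to C_M: C_P = (0.555/0.677)·ln[(0.555+0.677·4.97)/(0.555+0.677·1.83)] = 0.8198·ln(3.920/1.793) = 0.6411 mol·L⁻¹.
Then C_N = (C_{M0}−C_M) − C_P = 3.141 − 0.6411 = 2.500 mol·L⁻¹.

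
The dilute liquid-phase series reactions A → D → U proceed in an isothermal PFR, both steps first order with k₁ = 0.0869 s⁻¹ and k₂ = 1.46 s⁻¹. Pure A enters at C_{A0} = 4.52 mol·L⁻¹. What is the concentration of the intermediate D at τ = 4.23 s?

The intermediate concentration in a first-order A→B→C sequence is C_D = k₁C_{A0}(e^(−k₁τ) − e^(−k₂τ))/(k₂−k₁).
e^(−k₁τ) = e^(−0.0869×4.23) = e^(−0.3676) = 0.6924; e^(−k₂τ) = e^(−6.176) = 0.002079.
C_D = 0.0869×4.52/(1.46−0.0869) × (0.6924−0.002079) = 0.2861×0.6903 = 0.1975 mol·L⁻¹.

0.197 mol·L⁻¹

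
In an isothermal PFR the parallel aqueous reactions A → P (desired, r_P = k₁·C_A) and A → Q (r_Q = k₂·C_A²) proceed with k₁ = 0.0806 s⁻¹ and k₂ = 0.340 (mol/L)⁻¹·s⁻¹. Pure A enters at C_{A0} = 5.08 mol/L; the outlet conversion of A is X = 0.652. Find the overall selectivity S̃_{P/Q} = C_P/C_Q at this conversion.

0.0750

C_A = C_{A0}(1−X) = 1.768 mol/L.
Along a PFR/batch, dC_P/dC_A = −r_P/(r_P+r_Q) = −k₁/(k₁+k₂·C_A).
Integrating from C_{A0} to C_A: C_P = (0.0806/0.340)·ln[(0.0806+0.340·5.08)/(0.0806+0.340·1.77)] = 0.2371·ln(1.808/0.6817) = 0.2312 mol/L.
C_Q = (C_{A0}−C_A)−C_P = 3.081 mol/L; S̃_{P/Q} = 0.2312/3.081 = 0.0750.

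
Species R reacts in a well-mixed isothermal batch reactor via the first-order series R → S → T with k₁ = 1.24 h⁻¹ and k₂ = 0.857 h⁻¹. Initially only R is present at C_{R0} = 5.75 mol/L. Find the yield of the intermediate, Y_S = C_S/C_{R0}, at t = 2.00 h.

0.312

The intermediate concentration in a first-order A→B→C sequence is C_S = k₁C_{R0}(e^(−k₁t) − e^(−k₂t))/(k₂−k₁).
e^(−k₁t) = e^(−1.24×2.00) = e^(−2.480) = 0.08374; e^(−k₂t) = e^(−1.714) = 0.1801.
C_S = 1.24×5.75/(0.857−1.24) × (0.08374−0.1801) = (-18.62)×(-0.09640) = 1.795 mol/L.
Y_S = C_S/C_{R0} = 1.795/5.75 = 0.312.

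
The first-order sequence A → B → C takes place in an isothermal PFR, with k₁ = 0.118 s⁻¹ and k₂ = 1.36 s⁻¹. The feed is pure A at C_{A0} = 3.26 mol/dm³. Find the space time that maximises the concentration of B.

Setting dC_B/dτ = 0 gives τ_opt = ln(k₂/k₁)/(k₂−k₁).
= ln(1.36/0.118)/(1.36−0.118) = ln(11.53)/1.242 = 2.445/1.242 = 1.97 s.

1.97 s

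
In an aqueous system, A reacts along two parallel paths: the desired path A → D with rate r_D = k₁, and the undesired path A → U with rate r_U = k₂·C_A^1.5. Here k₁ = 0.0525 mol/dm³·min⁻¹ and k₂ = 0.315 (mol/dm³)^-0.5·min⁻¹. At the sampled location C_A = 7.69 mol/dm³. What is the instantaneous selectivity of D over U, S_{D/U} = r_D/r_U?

S_{D/U} = r_D/r_U = (k₁)/(k₂·C_A^1.5) = (k₁/k₂)·C_A^-1.5.
= (0.0525) / (0.315×7.690^1.5) = 0.05250/6.717 = 0.00782.

0.00782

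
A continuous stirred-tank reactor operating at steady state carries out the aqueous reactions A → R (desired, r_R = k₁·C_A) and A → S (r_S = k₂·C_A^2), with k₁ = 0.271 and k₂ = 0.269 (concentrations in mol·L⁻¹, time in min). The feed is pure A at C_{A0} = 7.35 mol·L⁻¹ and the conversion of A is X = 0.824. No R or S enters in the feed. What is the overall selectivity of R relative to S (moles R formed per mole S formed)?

0.779

Exit C_A = C_{A0}(1−X) = 7.35×0.176 = 1.294 mol·L⁻¹.
Rates in a CSTR are evaluated at the outlet concentration: r_R = 0.271×1.294 = 0.3506, r_S = 0.269×1.294^2 = 0.4501.
Overall selectivity = C_R/C_S = r_Rτ/(r_Sτ) = r_R/r_S = 0.779.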